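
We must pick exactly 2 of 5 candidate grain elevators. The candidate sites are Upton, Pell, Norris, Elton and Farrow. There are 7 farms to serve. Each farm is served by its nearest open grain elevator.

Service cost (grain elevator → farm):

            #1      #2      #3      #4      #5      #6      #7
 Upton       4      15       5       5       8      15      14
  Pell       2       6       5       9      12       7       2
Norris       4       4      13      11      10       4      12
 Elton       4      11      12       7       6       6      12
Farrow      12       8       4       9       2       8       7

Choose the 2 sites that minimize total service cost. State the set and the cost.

With exactly 2 open, each farm uses its cheapest among the chosen.
{Pell, Farrow}: #1→Pell 2, #2→Pell 6, #3→Farrow 4, #4→Pell 9, #5→Farrow 2, #6→Pell 7, #7→Pell 2. Service cost 32.
{Pell, Elton}: service cost 34
{Norris, Farrow}: service cost 34
Among all 10 size-2 choices, {Pell, Farrow} is lowest.

Choose Pell and Farrow; total service cost 32.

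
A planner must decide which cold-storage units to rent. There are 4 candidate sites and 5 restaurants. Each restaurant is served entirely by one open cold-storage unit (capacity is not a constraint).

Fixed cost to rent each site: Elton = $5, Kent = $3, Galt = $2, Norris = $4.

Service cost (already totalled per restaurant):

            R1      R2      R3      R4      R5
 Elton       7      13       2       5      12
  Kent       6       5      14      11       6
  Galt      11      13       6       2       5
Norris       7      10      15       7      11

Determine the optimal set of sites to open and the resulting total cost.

Open Kent and Galt; minimum total cost 29.

For any fixed open set, each restaurant goes to its cheapest open site; total = fixed + service.
{Kent, Galt}: R1→Kent 6, R2→Kent 5, R3→Galt 6, R4→Galt 2, R5→Galt 5. Service 24; fixed 5; total 29.
{Elton, Kent, Galt}: service 20 + fixed 10 = 30
{Elton, Kent}: service 24 + fixed 8 = 32
{Elton, Kent, Galt, Norris}: R1→Kent 6, R2→Kent 5, R3→Elton 2, R4→Galt 2, R5→Galt 5. Service 20; fixed 14; total 34.
(All 15 nonempty subsets were checked; Kent and Galt is lowest.)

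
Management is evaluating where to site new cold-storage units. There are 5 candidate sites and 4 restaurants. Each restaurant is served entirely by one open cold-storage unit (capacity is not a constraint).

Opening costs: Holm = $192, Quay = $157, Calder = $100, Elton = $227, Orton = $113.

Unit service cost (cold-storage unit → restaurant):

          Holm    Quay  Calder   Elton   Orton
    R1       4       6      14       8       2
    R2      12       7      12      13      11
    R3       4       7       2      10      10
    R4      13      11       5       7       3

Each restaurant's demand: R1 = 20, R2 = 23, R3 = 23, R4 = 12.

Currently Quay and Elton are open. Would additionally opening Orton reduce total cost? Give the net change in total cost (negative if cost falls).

Current service cost with {Quay, Elton}: 526.
Adding Orton: each restaurant re-picks its cheapest; new service cost 398, saving 128.
Extra fixed cost: 113. Net change = 113 − 128 = -15.
(Totals: 910 → 895.)

Yes — net change −15 (cost falls by 15).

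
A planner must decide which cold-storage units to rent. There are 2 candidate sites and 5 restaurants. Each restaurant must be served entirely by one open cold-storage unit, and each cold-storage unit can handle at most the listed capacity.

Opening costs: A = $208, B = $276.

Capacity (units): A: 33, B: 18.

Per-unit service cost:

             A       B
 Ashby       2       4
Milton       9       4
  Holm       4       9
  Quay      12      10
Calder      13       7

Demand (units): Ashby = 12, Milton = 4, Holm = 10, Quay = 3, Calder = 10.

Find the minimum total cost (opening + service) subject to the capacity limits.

Minimum total cost: 664

Open {A, B}: Ashby→A 2·12=24, Milton→B 4·4=16, Holm→A 4·10=40, Quay→B 10·3=30, Calder→B 7·10=70.
Loads: A carries 22/33, B carries 17/18. Service 180; fixed 484; total 664.
Next best feasible plan costs 670.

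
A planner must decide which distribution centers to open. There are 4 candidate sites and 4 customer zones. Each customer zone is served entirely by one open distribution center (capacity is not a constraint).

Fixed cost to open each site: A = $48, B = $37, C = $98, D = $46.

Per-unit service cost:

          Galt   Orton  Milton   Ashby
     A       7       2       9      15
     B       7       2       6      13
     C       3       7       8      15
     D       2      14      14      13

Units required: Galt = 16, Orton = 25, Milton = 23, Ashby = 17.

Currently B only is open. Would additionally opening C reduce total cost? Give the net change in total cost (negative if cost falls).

No — net change +34 (cost rises by 34).

Current service cost with {B}: 521.
Adding C: each customer zone re-picks its cheapest; new service cost 457, saving 64.
Extra fixed cost: 98. Net change = 98 − 64 = 34.
(Totals: 558 → 592.)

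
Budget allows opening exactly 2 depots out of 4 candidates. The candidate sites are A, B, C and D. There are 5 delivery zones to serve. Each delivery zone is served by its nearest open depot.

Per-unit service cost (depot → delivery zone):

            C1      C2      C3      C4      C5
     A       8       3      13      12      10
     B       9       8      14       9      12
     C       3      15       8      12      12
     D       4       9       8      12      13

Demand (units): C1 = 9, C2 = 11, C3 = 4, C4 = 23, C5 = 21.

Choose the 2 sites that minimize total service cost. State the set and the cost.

Choose A and B; total service cost 574.

With exactly 2 open, each delivery zone uses its cheapest among the chosen.
{A, B}: C1→A 8·9=72, C2→A 3·11=33, C3→A 13·4=52, C4→B 9·23=207, C5→A 10·21=210. Service cost 574.
{A, C}: service cost 578
{A, D}: service cost 587
Among all 6 size-2 choices, {A, B} is lowest.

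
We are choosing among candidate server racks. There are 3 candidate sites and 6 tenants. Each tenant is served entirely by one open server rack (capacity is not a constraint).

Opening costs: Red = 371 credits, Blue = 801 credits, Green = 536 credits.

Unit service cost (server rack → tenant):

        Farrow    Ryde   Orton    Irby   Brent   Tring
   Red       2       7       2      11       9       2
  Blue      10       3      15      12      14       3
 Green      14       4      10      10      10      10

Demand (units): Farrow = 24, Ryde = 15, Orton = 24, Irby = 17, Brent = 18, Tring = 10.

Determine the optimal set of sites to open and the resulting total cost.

Open Red only; minimum total cost 941.

For any fixed open set, each tenant goes to its cheapest open site; total = fixed + service.
{Red}: Farrow→Red 2·24=48, Ryde→Red 7·15=105, Orton→Red 2·24=48, Irby→Red 11·17=187, Brent→Red 9·18=162, Tring→Red 2·10=20. Service 570; fixed 371; total 941.
{Red, Green}: Farrow→Red 2·24=48, Ryde→Green 4·15=60, Orton→Red 2·24=48, Irby→Green 10·17=170, Brent→Red 9·18=162, Tring→Red 2·10=20. Service 508; fixed 907; total 1415.
{Green}: Farrow→Green 14·24=336, Ryde→Green 4·15=60, Orton→Green 10·24=240, Irby→Green 10·17=170, Brent→Green 10·18=180, Tring→Green 10·10=100. Service 1086; fixed 536; total 1622.
{Red, Blue, Green}: service 493 + fixed 1708 = 2201
No other subset beats 941.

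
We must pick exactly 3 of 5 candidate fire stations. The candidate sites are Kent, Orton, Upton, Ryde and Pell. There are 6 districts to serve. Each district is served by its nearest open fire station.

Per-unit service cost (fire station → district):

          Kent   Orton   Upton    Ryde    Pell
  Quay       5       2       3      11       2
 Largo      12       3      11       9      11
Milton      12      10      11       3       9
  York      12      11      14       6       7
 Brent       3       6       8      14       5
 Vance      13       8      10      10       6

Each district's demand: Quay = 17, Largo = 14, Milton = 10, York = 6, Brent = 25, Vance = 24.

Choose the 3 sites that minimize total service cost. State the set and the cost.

Choose Kent, Orton and Ryde; total service cost 409.

With exactly 3 open, each district uses its cheapest among the chosen.
{Kent, Orton, Ryde}: Quay→Orton 2·17=34, Largo→Orton 3·14=42, Milton→Ryde 3·10=30, York→Ryde 6·6=36, Brent→Kent 3·25=75, Vance→Orton 8·24=192. Service cost 409.
{Orton, Ryde, Pell}: service cost 411
{Kent, Orton, Pell}: service cost 427
Among all 10 size-3 choices, {Kent, Orton, Ryde} is lowest.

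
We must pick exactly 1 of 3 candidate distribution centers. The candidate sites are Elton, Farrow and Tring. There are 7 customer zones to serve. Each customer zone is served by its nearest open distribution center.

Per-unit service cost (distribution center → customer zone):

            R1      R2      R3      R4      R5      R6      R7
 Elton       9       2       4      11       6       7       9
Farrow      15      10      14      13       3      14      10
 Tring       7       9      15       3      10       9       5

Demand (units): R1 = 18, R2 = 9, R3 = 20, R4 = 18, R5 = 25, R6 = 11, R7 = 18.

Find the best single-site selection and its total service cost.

Choose Elton only; total service cost 847.

With exactly 1 open, each customer zone uses its cheapest among the chosen.
{Elton}: R1→Elton 9·18=162, R2→Elton 2·9=18, R3→Elton 4·20=80, R4→Elton 11·18=198, R5→Elton 6·25=150, R6→Elton 7·11=77, R7→Elton 9·18=162. Service cost 847.
{Tring}: service cost 1000
{Farrow}: service cost 1283
Among all 3 size-1 choices, {Elton} is lowest.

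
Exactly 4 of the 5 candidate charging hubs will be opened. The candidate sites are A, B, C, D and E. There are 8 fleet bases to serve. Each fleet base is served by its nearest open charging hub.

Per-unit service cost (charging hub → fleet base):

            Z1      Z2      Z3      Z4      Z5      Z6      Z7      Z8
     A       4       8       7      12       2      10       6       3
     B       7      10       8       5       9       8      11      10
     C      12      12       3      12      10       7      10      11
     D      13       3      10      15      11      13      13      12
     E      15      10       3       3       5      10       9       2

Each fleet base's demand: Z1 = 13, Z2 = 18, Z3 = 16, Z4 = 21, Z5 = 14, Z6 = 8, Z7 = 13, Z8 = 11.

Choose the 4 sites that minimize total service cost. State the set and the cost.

Choose A, C, D and E; total service cost 401.

With exactly 4 open, each fleet base uses its cheapest among the chosen.
{A, C, D, E}: Z1→A 4·13=52, Z2→D 3·18=54, Z3→C 3·16=48, Z4→E 3·21=63, Z5→A 2·14=28, Z6→C 7·8=56, Z7→A 6·13=78, Z8→E 2·11=22. Service cost 401.
{A, B, D, E}: service cost 409
{A, B, C, D}: service cost 454
Among all 5 size-4 choices, {A, C, D, E} is lowest.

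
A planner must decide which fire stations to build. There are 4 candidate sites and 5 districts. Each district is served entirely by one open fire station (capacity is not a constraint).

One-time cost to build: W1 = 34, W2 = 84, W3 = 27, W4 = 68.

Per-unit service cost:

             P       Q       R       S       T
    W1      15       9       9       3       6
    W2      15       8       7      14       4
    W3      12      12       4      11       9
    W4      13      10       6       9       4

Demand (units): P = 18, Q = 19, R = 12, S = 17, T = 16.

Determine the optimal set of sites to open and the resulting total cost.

For any fixed open set, each district goes to its cheapest open site; total = fixed + service.
{W1, W3}: P→W3 12·18=216, Q→W1 9·19=171, R→W3 4·12=48, S→W1 3·17=51, T→W1 6·16=96. Service 582; fixed 61; total 643.
{W1, W2, W3}: service 531 + fixed 145 = 676
{W1, W3, W4}: service 550 + fixed 129 = 679
{W1, W2, W3, W4}: service 531 + fixed 213 = 744
No other subset beats 643.

Open W1 and W3; minimum total cost 643.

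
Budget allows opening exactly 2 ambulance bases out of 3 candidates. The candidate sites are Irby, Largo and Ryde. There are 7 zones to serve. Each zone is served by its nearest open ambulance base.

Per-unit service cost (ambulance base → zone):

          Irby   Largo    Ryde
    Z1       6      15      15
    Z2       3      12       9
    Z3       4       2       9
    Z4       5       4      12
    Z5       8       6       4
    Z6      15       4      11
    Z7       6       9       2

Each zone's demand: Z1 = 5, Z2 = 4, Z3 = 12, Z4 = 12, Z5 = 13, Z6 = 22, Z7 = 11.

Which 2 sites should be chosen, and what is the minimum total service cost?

Choose Largo and Ryde; total service cost 345.

With exactly 2 open, each zone uses its cheapest among the chosen.
{Largo, Ryde}: Z1→Largo 15·5=75, Z2→Ryde 9·4=36, Z3→Largo 2·12=24, Z4→Largo 4·12=48, Z5→Ryde 4·13=52, Z6→Largo 4·22=88, Z7→Ryde 2·11=22. Service cost 345.
{Irby, Largo}: service cost 346
{Irby, Ryde}: service cost 466
Among all 3 size-2 choices, {Largo, Ryde} is lowest.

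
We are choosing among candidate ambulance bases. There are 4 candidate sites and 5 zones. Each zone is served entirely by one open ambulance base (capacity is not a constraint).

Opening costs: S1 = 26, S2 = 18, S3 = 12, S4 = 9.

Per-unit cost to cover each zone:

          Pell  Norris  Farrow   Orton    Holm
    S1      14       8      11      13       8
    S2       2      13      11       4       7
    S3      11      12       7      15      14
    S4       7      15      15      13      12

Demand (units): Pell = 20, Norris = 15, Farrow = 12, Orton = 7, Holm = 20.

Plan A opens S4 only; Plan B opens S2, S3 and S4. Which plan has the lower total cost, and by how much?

Plan B is cheaper by 374.

Plan A: {S4}: Pell→S4 7·20=140, Norris→S4 15·15=225, Farrow→S4 15·12=180, Orton→S4 13·7=91, Holm→S4 12·20=240. Service 876; fixed 9; total 885.
Plan B: {S2, S3, S4}: Pell→S2 2·20=40, Norris→S3 12·15=180, Farrow→S3 7·12=84, Orton→S2 4·7=28, Holm→S2 7·20=140. Service 472; fixed 39; total 511.
Difference: |885 − 511| = 374.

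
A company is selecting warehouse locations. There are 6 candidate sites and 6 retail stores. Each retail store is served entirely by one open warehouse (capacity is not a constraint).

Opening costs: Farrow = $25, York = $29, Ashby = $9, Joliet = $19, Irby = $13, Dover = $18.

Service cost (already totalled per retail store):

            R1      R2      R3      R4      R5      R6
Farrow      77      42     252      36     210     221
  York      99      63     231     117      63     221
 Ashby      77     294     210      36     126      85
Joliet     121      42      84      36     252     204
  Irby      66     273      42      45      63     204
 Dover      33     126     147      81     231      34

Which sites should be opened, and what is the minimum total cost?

Open Joliet, Irby and Dover; minimum total cost 300.

For any fixed open set, each retail store goes to its cheapest open site; total = fixed + service.
{Joliet, Irby, Dover}: R1→Dover 33, R2→Joliet 42, R3→Irby 42, R4→Joliet 36, R5→Irby 63, R6→Dover 34. Service 250; fixed 50; total 300.
{Farrow, Irby, Dover}: R1→Dover 33, R2→Farrow 42, R3→Irby 42, R4→Farrow 36, R5→Irby 63, R6→Dover 34. Service 250; fixed 56; total 306.
{Ashby, Joliet, Irby, Dover}: R1→Dover 33, R2→Joliet 42, R3→Irby 42, R4→Ashby 36, R5→Irby 63, R6→Dover 34. Service 250; fixed 59; total 309.
{Farrow, York, Ashby, Joliet, Irby, Dover}: R1→Dover 33, R2→Farrow 42, R3→Irby 42, R4→Farrow 36, R5→York 63, R6→Dover 34. Service 250; fixed 113; total 363.
No other subset beats 300.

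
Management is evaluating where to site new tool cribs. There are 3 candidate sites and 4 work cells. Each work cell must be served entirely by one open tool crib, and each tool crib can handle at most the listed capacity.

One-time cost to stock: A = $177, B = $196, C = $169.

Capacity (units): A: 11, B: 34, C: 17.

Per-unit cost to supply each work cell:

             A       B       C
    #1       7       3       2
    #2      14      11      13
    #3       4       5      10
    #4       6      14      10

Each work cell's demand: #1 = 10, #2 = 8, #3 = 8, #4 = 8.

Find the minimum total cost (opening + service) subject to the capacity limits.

Open {B}: #1→B 3·10=30, #2→B 11·8=88, #3→B 5·8=40, #4→B 14·8=112.
Loads: B carries 34/34. Service 270; fixed 196; total 466.
Next best feasible plan costs 579.

Minimum total cost: 466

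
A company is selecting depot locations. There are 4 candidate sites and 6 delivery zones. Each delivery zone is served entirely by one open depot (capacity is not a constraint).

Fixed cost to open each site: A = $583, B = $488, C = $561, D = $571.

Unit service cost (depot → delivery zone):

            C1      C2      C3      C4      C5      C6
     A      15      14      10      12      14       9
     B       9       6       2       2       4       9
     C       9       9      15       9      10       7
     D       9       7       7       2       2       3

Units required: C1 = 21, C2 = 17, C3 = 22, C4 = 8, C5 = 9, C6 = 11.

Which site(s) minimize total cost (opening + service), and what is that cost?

For any fixed open set, each delivery zone goes to its cheapest open site; total = fixed + service.
{B}: C1→B 9·21=189, C2→B 6·17=102, C3→B 2·22=44, C4→B 2·8=16, C5→B 4·9=36, C6→B 9·11=99. Service 486; fixed 488; total 974.
{D}: service 529 + fixed 571 = 1100
{B, D}: service 402 + fixed 1059 = 1461
{A, B, C, D}: service 402 + fixed 2203 = 2605
No other subset beats 974.

Open B only; minimum total cost 974.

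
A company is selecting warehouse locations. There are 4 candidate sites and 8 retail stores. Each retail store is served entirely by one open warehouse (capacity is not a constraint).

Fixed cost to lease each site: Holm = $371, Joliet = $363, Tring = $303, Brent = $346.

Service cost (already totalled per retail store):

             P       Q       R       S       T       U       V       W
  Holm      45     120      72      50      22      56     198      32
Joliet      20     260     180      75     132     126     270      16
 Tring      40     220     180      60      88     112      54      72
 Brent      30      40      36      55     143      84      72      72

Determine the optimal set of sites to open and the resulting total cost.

Open Brent only; minimum total cost 878.

For any fixed open set, each retail store goes to its cheapest open site; total = fixed + service.
{Brent}: P→Brent 30, Q→Brent 40, R→Brent 36, S→Brent 55, T→Brent 143, U→Brent 84, V→Brent 72, W→Brent 72. Service 532; fixed 346; total 878.
{Holm}: P→Holm 45, Q→Holm 120, R→Holm 72, S→Holm 50, T→Holm 22, U→Holm 56, V→Holm 198, W→Holm 32. Service 595; fixed 371; total 966.
{Holm, Brent}: service 338 + fixed 717 = 1055
{Holm, Joliet, Tring, Brent}: P→Joliet 20, Q→Brent 40, R→Brent 36, S→Holm 50, T→Holm 22, U→Holm 56, V→Tring 54, W→Joliet 16. Service 294; fixed 1383; total 1677.
No other subset beats 878.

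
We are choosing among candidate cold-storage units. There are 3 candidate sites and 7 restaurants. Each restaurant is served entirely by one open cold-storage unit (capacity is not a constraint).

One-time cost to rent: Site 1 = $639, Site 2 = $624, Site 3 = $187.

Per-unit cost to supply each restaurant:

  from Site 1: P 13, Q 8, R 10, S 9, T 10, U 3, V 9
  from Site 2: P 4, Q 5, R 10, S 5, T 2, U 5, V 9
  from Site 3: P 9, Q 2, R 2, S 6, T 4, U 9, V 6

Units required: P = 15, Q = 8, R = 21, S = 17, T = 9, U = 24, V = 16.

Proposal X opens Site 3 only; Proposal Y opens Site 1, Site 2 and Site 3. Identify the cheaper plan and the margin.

Proposal X is cheaper by 1009.

Proposal X: {Site 3}: P→Site 3 9·15=135, Q→Site 3 2·8=16, R→Site 3 2·21=42, S→Site 3 6·17=102, T→Site 3 4·9=36, U→Site 3 9·24=216, V→Site 3 6·16=96. Service 643; fixed 187; total 830.
Proposal Y: {Site 1, Site 2, Site 3}: P→Site 2 4·15=60, Q→Site 3 2·8=16, R→Site 3 2·21=42, S→Site 2 5·17=85, T→Site 2 2·9=18, U→Site 1 3·24=72, V→Site 3 6·16=96. Service 389; fixed 1450; total 1839.
Difference: |830 − 1839| = 1009.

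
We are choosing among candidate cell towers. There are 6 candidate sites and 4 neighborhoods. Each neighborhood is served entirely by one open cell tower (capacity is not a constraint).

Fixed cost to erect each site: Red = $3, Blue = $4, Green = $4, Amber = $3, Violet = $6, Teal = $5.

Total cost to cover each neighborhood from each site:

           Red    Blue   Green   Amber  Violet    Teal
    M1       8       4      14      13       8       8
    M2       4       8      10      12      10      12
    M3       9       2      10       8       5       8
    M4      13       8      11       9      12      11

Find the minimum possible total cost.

Minimum total cost: 25

For any fixed open set, each neighborhood goes to its cheapest open site; total = fixed + service.
{Red, Blue}: M1→Blue 4, M2→Red 4, M3→Blue 2, M4→Blue 8. Service 18; fixed 7; total 25.
{Blue}: M1→Blue 4, M2→Blue 8, M3→Blue 2, M4→Blue 8. Service 22; fixed 4; total 26.
{Red, Blue, Amber}: service 18 + fixed 10 = 28
{Red, Blue, Green, Amber, Violet, Teal}: service 18 + fixed 25 = 43
No other subset beats 25.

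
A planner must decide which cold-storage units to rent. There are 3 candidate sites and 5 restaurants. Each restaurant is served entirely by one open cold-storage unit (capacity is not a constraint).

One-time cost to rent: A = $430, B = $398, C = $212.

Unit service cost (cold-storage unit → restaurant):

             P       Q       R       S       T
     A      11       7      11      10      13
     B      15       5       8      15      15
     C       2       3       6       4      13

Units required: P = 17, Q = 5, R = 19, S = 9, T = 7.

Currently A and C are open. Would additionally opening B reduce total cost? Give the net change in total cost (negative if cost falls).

Current service cost with {A, C}: 290.
Adding B: each restaurant re-picks its cheapest; new service cost 290, saving 0.
Extra fixed cost: 398. Net change = 398 − 0 = 398.
(Totals: 932 → 1330.)

No — net change +398 (cost rises by 398).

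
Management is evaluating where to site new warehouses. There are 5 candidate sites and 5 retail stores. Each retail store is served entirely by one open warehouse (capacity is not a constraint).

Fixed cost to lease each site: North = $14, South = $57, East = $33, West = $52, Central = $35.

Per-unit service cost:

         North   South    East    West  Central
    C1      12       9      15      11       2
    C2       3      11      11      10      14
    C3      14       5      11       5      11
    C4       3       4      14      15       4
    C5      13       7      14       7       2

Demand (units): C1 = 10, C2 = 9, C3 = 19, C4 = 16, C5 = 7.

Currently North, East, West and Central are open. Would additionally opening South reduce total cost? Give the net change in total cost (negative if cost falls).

Current service cost with {North, East, West, Central}: 204.
Adding South: each retail store re-picks its cheapest; new service cost 204, saving 0.
Extra fixed cost: 57. Net change = 57 − 0 = 57.
(Totals: 338 → 395.)

No — net change +57 (cost rises by 57).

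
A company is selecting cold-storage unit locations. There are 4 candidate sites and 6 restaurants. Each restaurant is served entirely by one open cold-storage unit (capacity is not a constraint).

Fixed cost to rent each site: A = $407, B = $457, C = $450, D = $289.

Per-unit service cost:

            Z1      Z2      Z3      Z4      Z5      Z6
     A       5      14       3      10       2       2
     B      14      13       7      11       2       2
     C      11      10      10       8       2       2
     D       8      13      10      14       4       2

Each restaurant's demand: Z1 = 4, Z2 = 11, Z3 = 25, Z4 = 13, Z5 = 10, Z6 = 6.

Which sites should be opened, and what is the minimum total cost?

Open A only; minimum total cost 818.

For any fixed open set, each restaurant goes to its cheapest open site; total = fixed + service.
{A}: Z1→A 5·4=20, Z2→A 14·11=154, Z3→A 3·25=75, Z4→A 10·13=130, Z5→A 2·10=20, Z6→A 2·6=12. Service 411; fixed 407; total 818.
{D}: service 659 + fixed 289 = 948
{C}: Z1→C 11·4=44, Z2→C 10·11=110, Z3→C 10·25=250, Z4→C 8·13=104, Z5→C 2·10=20, Z6→C 2·6=12. Service 540; fixed 450; total 990.
{A, B, C, D}: service 341 + fixed 1603 = 1944
(All 15 nonempty subsets were checked; A only is lowest.)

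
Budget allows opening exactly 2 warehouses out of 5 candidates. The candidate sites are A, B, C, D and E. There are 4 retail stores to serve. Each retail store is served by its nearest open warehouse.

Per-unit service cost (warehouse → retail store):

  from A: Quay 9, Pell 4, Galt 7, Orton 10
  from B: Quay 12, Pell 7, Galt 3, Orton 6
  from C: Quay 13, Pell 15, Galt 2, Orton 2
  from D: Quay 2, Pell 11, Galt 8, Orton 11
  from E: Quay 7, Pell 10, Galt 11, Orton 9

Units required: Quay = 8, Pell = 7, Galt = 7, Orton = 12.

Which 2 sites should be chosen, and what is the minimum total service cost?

Choose C and D; total service cost 131.

With exactly 2 open, each retail store uses its cheapest among the chosen.
{C, D}: Quay→D 2·8=16, Pell→D 11·7=77, Galt→C 2·7=14, Orton→C 2·12=24. Service cost 131.
{A, C}: service cost 138
{B, D}: service cost 158
Among all 10 size-2 choices, {C, D} is lowest.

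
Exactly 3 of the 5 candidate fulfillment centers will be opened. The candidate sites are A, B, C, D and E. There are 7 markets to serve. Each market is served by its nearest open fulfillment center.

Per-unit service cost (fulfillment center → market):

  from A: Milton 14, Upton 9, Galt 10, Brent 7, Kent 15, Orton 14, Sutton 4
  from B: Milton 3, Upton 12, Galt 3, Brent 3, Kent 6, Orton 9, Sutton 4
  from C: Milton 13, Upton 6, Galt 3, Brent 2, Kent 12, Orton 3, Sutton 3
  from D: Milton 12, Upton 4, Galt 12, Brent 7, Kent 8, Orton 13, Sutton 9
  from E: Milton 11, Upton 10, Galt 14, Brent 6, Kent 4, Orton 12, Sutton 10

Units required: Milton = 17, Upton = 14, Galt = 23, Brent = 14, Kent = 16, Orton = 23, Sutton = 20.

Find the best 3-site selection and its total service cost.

Choose B, C and E; total service cost 425.

With exactly 3 open, each market uses its cheapest among the chosen.
{B, C, E}: Milton→B 3·17=51, Upton→C 6·14=84, Galt→B 3·23=69, Brent→C 2·14=28, Kent→E 4·16=64, Orton→C 3·23=69, Sutton→C 3·20=60. Service cost 425.
{B, C, D}: service cost 429
{A, B, C}: service cost 457
Among all 10 size-3 choices, {B, C, E} is lowest.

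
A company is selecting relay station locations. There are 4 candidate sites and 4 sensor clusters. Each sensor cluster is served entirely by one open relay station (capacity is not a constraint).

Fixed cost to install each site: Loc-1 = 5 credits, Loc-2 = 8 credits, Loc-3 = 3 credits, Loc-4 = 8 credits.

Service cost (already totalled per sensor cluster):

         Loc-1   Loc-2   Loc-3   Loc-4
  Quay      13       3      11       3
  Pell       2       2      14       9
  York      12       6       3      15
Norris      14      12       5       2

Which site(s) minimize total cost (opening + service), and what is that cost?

For any fixed open set, each sensor cluster goes to its cheapest open site; total = fixed + service.
{Loc-2, Loc-3}: Quay→Loc-2 3, Pell→Loc-2 2, York→Loc-3 3, Norris→Loc-3 5. Service 13; fixed 11; total 24.
{Loc-1, Loc-3, Loc-4}: Quay→Loc-4 3, Pell→Loc-1 2, York→Loc-3 3, Norris→Loc-4 2. Service 10; fixed 16; total 26.
{Loc-3, Loc-4}: Quay→Loc-4 3, Pell→Loc-4 9, York→Loc-3 3, Norris→Loc-4 2. Service 17; fixed 11; total 28.
{Loc-1, Loc-2, Loc-3, Loc-4}: service 10 + fixed 24 = 34
No other subset beats 24.

Open Loc-2 and Loc-3; minimum total cost 24.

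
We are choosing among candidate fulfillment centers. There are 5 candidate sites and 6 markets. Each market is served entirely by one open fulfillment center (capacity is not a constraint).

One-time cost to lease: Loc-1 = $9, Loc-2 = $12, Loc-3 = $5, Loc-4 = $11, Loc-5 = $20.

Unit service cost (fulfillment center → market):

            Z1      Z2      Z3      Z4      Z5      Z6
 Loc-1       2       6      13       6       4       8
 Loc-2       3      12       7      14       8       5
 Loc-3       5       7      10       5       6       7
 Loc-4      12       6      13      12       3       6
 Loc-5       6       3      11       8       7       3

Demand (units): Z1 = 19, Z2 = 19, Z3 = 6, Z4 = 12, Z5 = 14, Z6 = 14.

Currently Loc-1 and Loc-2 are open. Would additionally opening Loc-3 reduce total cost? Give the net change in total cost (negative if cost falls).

Yes — net change −7 (cost falls by 7).

Current service cost with {Loc-1, Loc-2}: 392.
Adding Loc-3: each market re-picks its cheapest; new service cost 380, saving 12.
Extra fixed cost: 5. Net change = 5 − 12 = -7.
(Totals: 413 → 406.)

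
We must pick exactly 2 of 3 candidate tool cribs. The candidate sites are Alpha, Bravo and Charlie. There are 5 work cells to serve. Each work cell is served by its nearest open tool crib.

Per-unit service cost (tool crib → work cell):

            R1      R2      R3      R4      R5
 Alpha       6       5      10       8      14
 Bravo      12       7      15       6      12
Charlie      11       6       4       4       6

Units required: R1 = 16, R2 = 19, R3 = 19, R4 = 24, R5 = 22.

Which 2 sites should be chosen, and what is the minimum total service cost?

Choose Alpha and Charlie; total service cost 495.

With exactly 2 open, each work cell uses its cheapest among the chosen.
{Alpha, Charlie}: R1→Alpha 6·16=96, R2→Alpha 5·19=95, R3→Charlie 4·19=76, R4→Charlie 4·24=96, R5→Charlie 6·22=132. Service cost 495.
{Bravo, Charlie}: service cost 594
{Alpha, Bravo}: service cost 789
Among all 3 size-2 choices, {Alpha, Charlie} is lowest.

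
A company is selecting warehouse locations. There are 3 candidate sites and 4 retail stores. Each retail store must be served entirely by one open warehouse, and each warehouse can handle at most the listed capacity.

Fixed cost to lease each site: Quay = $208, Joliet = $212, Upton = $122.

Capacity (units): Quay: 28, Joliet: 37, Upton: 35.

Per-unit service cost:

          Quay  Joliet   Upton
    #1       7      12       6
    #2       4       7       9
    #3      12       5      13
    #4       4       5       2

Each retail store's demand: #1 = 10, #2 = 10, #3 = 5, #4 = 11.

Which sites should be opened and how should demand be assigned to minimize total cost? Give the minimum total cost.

Open {Joliet}: #1→Joliet 12·10=120, #2→Joliet 7·10=70, #3→Joliet 5·5=25, #4→Joliet 5·11=55.
Loads: Joliet carries 36/37. Service 270; fixed 212; total 482.
Next best feasible plan costs 511.

Minimum total cost: 482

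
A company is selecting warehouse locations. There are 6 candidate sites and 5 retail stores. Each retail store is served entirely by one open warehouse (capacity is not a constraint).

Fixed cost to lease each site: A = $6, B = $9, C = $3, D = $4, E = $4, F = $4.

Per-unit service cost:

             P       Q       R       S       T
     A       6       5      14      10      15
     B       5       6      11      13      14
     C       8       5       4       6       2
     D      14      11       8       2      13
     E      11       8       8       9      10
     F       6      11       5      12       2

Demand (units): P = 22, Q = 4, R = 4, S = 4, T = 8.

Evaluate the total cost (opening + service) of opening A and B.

Total cost: 341

Each retail store is assigned to its cheapest site among the open ones.
{A, B}: P→B 5·22=110, Q→A 5·4=20, R→B 11·4=44, S→A 10·4=40, T→B 14·8=112. Service 326; fixed 15; total 341.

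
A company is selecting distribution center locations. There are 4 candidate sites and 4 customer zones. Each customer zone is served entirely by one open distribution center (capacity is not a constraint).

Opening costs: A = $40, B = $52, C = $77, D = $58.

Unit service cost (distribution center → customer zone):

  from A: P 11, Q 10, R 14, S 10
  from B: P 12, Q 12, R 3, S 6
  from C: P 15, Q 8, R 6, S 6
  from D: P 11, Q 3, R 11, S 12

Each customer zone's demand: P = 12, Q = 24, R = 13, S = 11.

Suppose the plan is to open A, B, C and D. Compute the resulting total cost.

Each customer zone is assigned to its cheapest site among the open ones.
{A, B, C, D}: P→A 11·12=132, Q→D 3·24=72, R→B 3·13=39, S→B 6·11=66. Service 309; fixed 227; total 536.

Total cost: 536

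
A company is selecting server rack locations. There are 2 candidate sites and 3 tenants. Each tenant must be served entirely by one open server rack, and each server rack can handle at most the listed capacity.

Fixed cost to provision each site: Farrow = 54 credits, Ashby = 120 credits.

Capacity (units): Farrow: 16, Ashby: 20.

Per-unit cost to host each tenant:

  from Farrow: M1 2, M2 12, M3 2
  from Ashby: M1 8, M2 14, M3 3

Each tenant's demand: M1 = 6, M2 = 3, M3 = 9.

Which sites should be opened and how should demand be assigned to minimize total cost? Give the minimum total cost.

Open {Ashby}: M1→Ashby 8·6=48, M2→Ashby 14·3=42, M3→Ashby 3·9=27.
Loads: Ashby carries 18/20. Service 117; fixed 120; total 237.
Next best feasible plan costs 246.

Minimum total cost: 237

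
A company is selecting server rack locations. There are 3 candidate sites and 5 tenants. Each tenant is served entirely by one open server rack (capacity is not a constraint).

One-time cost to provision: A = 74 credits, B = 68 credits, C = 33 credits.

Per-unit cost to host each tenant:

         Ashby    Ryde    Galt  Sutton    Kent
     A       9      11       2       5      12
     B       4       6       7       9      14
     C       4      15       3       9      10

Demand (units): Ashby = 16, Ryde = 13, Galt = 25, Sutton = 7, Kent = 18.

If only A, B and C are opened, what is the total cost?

Total cost: 582

Each tenant is assigned to its cheapest site among the open ones.
{A, B, C}: Ashby→B 4·16=64, Ryde→B 6·13=78, Galt→A 2·25=50, Sutton→A 5·7=35, Kent→C 10·18=180. Service 407; fixed 175; total 582.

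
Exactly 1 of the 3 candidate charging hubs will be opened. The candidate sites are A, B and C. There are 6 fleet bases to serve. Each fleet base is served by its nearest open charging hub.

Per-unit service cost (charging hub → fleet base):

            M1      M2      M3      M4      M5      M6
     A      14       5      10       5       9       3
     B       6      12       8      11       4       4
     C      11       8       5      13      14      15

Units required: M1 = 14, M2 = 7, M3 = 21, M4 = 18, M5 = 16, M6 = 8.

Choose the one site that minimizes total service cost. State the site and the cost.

Choose B only; total service cost 630.

With exactly 1 open, each fleet base uses its cheapest among the chosen.
{B}: M1→B 6·14=84, M2→B 12·7=84, M3→B 8·21=168, M4→B 11·18=198, M5→B 4·16=64, M6→B 4·8=32. Service cost 630.
{A}: service cost 699
{C}: service cost 893
Among all 3 size-1 choices, {B} is lowest.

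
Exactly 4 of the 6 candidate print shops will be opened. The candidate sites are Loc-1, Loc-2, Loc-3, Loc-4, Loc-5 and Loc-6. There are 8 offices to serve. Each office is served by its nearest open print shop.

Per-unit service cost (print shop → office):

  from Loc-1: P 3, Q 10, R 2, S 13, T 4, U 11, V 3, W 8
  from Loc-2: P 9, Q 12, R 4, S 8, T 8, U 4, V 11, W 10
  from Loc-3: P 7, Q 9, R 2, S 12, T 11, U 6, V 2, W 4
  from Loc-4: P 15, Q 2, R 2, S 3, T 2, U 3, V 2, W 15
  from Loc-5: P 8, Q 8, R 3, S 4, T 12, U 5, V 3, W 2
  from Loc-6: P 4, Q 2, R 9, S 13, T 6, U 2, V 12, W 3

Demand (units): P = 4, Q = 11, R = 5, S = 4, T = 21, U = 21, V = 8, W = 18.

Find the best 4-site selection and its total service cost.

With exactly 4 open, each office uses its cheapest among the chosen.
{Loc-1, Loc-4, Loc-5, Loc-6}: P→Loc-1 3·4=12, Q→Loc-4 2·11=22, R→Loc-1 2·5=10, S→Loc-4 3·4=12, T→Loc-4 2·21=42, U→Loc-6 2·21=42, V→Loc-4 2·8=16, W→Loc-5 2·18=36. Service cost 192.
{Loc-2, Loc-4, Loc-5, Loc-6}: service cost 196
{Loc-3, Loc-4, Loc-5, Loc-6}: service cost 196
Among all 15 size-4 choices, {Loc-1, Loc-4, Loc-5, Loc-6} is lowest.

Choose Loc-1, Loc-4, Loc-5 and Loc-6; total service cost 192.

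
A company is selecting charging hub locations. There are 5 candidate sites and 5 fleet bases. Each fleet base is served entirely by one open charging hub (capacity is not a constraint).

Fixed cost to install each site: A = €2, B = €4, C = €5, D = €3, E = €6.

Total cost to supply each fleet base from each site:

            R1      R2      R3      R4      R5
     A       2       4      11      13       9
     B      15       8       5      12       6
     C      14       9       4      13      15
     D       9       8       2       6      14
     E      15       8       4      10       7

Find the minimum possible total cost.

For any fixed open set, each fleet base goes to its cheapest open site; total = fixed + service.
{A, D}: R1→A 2, R2→A 4, R3→D 2, R4→D 6, R5→A 9. Service 23; fixed 5; total 28.
{A, B, D}: service 20 + fixed 9 = 29
{A, D, E}: R1→A 2, R2→A 4, R3→D 2, R4→D 6, R5→E 7. Service 21; fixed 11; total 32.
{A, B, C, D, E}: R1→A 2, R2→A 4, R3→D 2, R4→D 6, R5→B 6. Service 20; fixed 20; total 40.
No other subset beats 28.

Minimum total cost: 28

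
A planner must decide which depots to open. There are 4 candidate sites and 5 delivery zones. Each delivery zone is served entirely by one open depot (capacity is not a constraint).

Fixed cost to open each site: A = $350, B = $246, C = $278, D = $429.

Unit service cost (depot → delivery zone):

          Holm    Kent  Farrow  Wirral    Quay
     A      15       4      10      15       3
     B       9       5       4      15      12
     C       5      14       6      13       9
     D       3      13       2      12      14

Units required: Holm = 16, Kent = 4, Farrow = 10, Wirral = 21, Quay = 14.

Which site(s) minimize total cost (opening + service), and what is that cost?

For any fixed open set, each delivery zone goes to its cheapest open site; total = fixed + service.
{C}: Holm→C 5·16=80, Kent→C 14·4=56, Farrow→C 6·10=60, Wirral→C 13·21=273, Quay→C 9·14=126. Service 595; fixed 278; total 873.
{B}: service 687 + fixed 246 = 933
{D}: Holm→D 3·16=48, Kent→D 13·4=52, Farrow→D 2·10=20, Wirral→D 12·21=252, Quay→D 14·14=196. Service 568; fixed 429; total 997.
{A, B, C, D}: service 378 + fixed 1303 = 1681
No other subset beats 873.

Open C only; minimum total cost 873.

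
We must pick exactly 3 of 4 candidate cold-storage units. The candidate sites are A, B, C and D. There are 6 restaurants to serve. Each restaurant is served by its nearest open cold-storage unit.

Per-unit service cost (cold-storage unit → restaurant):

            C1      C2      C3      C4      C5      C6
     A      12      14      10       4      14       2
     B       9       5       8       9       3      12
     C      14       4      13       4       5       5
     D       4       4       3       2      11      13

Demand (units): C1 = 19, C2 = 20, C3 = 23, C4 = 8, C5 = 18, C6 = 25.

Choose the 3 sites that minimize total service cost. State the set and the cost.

Choose A, B and D; total service cost 345.

With exactly 3 open, each restaurant uses its cheapest among the chosen.
{A, B, D}: C1→D 4·19=76, C2→D 4·20=80, C3→D 3·23=69, C4→D 2·8=16, C5→B 3·18=54, C6→A 2·25=50. Service cost 345.
{A, C, D}: service cost 381
{B, C, D}: service cost 420
Among all 4 size-3 choices, {A, B, D} is lowest.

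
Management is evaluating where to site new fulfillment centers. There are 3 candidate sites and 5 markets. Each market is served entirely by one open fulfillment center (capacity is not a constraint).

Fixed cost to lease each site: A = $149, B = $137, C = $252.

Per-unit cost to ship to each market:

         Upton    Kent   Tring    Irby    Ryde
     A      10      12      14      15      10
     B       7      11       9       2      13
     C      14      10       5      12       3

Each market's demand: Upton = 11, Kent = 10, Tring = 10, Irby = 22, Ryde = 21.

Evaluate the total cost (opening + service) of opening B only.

Total cost: 731

Each market is assigned to its cheapest site among the open ones.
{B}: Upton→B 7·11=77, Kent→B 11·10=110, Tring→B 9·10=90, Irby→B 2·22=44, Ryde→B 13·21=273. Service 594; fixed 137; total 731.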